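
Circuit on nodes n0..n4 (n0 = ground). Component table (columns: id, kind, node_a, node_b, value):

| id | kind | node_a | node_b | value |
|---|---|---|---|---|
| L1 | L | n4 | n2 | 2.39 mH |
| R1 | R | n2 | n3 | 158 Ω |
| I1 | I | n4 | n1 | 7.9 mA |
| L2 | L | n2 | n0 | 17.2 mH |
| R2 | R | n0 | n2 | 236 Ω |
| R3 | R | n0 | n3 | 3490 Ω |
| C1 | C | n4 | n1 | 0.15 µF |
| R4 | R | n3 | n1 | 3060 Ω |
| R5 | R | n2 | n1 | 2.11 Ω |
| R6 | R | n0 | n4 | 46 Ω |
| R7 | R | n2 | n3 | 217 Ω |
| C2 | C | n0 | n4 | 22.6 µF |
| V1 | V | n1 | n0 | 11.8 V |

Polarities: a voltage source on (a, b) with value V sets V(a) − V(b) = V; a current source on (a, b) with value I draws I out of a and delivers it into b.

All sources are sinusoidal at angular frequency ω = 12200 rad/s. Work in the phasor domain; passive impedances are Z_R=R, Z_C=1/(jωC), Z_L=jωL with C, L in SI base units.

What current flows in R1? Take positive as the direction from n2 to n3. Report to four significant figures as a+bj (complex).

MNA unknowns: 4 node voltages V₁..V_4 plus 1 source current (V1)
L1: Y=0.000-0.03430j on G[4,2]
R1: Y=0.006329+0.000j on G[2,3]
I1: z[4]−=0.0079, z[1]+=0.0079
L2: Y=0.000-0.004766j on G[2,0]
R2: Y=0.004237+0.000j on G[0,2]
R3: Y=0.0002865+0.000j on G[0,3]
C1: Y=0.000+0.001830j on G[4,1]
R4: Y=0.0003268+0.000j on G[3,1]
R5: Y=0.4739+0.000j on G[2,1]
R6: Y=0.02174+0.000j on G[0,4]
R7: Y=0.004608+0.000j on G[2,3]
C2: Y=0.000+0.2757j on G[0,4]
V1: row V1−V0=11.8, i_V1 at 1,0
solve → V1=11.80+0.000j, V2=11.58+1.054j, V3=11.30+0.9983j, V4=-1.522-0.2522j
aux → i_V1=-0.09379+0.4756j

0.001780+0.0003543j A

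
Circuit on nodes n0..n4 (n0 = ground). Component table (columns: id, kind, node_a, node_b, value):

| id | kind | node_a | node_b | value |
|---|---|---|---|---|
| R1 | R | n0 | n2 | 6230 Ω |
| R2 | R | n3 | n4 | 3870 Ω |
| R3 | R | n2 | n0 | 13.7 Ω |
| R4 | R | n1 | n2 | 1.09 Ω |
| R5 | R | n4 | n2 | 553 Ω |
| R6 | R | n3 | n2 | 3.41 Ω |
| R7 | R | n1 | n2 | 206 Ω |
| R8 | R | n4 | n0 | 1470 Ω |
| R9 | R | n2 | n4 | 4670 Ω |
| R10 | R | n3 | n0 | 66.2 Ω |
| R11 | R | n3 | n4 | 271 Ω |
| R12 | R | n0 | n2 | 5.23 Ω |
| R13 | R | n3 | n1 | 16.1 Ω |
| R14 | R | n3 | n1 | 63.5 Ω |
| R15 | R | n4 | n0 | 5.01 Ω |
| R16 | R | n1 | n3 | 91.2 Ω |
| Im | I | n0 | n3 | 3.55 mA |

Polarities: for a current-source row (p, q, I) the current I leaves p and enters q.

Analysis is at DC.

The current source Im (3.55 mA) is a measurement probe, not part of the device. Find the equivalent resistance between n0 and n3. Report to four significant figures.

R_eq = 5.729 Ω

MNA unknowns: 4 node voltages V₁..V_4
R1: Y=0.0001605 on G[0,2]
R2: Y=0.0002584 on G[3,4]
R3: Y=0.07299 on G[2,0]
R4: Y=0.9174 on G[1,2]
R5: Y=0.001808 on G[4,2]
R6: Y=0.2933 on G[3,2]
R7: Y=0.004854 on G[1,2]
R8: Y=0.0006803 on G[4,0]
R9: Y=0.0002141 on G[2,4]
R10: Y=0.01511 on G[3,0]
R11: Y=0.003690 on G[3,4]
R12: Y=0.1912 on G[0,2]
R13: Y=0.06211 on G[3,1]
R14: Y=0.01575 on G[3,1]
R15: Y=0.1996 on G[4,0]
R16: Y=0.01096 on G[1,3]
Im: z[0]−=0.00355, z[3]+=0.00355
solve → V1=0.01263, V2=0.01188, V3=0.02034, V4=0.0005059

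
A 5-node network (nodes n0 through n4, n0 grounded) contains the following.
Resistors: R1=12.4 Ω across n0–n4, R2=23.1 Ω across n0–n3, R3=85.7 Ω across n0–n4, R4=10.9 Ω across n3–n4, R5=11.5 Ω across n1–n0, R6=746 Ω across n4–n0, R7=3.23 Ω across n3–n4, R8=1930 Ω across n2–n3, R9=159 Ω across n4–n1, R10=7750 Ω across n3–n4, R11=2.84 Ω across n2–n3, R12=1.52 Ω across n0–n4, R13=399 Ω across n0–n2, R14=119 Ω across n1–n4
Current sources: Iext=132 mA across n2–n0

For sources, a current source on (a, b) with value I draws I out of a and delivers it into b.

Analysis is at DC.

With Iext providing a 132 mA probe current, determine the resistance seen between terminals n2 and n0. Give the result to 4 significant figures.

R_eq = 6.007 Ω

Apply KCL at each of the 4 non-ground nodes and solve the resulting linear system.
Node n1: branches {R5, R9, R14} → V_1 = -0.02112
Node n2: branches {R8, R11, R13, Iext} → V_2 = -0.7929
Node n3: branches {R2, R4, R7, R8, R10, R11} → V_3 = -0.4242
Node n4: branches {R1, R3, R4, R6, R7, R9, R10, R12, R14} → V_4 = -0.1461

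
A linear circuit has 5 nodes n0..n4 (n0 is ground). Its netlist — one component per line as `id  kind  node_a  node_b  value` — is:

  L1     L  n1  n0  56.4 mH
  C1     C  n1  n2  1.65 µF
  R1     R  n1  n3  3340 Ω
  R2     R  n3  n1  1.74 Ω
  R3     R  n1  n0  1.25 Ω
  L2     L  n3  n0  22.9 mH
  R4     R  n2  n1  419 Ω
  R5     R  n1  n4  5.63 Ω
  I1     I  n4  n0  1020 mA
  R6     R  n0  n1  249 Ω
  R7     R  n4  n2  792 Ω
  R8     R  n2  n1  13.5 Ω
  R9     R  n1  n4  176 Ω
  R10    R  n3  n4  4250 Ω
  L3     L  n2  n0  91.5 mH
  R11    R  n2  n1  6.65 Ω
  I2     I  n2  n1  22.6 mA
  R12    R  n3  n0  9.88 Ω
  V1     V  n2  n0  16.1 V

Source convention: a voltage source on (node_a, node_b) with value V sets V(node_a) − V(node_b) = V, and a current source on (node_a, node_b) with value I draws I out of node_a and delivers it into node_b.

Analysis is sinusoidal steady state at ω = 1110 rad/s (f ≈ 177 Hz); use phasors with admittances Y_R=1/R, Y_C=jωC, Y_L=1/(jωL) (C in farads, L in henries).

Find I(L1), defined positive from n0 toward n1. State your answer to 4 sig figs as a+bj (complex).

-0.001869+0.03819j A

Element admittances at ω=1110 rad/s:
  Y(L1) = 0.000-0.01597j S between n1,n0
  Y(C1) = 0.000+0.001832j S between n1,n2
  Y(R1) = 0.0002994+0.000j S between n1,n3
  Y(R2) = 0.5747+0.000j S between n3,n1
  Y(R3) = 0.8000+0.000j S between n1,n0
  Y(L2) = 0.000-0.03934j S between n3,n0
  Y(R4) = 0.002387+0.000j S between n2,n1
  Y(R5) = 0.1776+0.000j S between n1,n4
  I1: injects 1.02 A into n0 (from n4)
  Y(R6) = 0.004016+0.000j S between n0,n1
  Y(R7) = 0.001263+0.000j S between n4,n2
  Y(R8) = 0.07407+0.000j S between n2,n1
  Y(R9) = 0.005682+0.000j S between n1,n4
  Y(R10) = 0.0002353+0.000j S between n3,n4
  Y(L3) = 0.000-0.009846j S between n2,n0
  Y(R11) = 0.1504+0.000j S between n2,n1
  I2: injects 0.0226 A into n1 (from n2)
  Y(R12) = 0.1012+0.000j S between n3,n0
  V1: constraint V(n2)−V(n0) = 16.1
Assemble and solve the 5×5 MNA system:
  V(n1)=2.391+0.1170j  V(n2)=16.10+0.000j  V(n3)=2.018+0.2169j  V(n4)=-3.036+0.1163j
  i(V1)=-3.157+0.1601j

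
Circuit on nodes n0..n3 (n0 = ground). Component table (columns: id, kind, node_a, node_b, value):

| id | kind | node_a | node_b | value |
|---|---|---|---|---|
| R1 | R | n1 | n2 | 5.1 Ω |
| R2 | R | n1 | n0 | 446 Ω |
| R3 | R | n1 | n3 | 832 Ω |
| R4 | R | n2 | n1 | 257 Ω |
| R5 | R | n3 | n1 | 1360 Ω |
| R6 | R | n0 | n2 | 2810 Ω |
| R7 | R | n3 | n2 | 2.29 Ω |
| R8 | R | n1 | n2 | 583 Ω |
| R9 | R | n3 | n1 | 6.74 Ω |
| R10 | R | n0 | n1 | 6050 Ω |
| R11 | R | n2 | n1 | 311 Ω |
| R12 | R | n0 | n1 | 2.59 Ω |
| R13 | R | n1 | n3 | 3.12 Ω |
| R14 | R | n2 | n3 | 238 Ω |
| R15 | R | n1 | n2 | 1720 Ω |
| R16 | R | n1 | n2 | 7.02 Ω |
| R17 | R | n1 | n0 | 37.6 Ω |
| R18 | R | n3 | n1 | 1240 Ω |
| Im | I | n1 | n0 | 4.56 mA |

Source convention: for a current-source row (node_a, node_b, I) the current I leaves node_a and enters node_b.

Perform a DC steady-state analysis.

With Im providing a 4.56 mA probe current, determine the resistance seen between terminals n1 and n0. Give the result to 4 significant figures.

Element admittances at DC:
  Y(R1) = 0.1961 S between n1,n2
  Y(R2) = 0.002242 S between n1,n0
  Y(R3) = 0.001202 S between n1,n3
  Y(R4) = 0.003891 S between n2,n1
  Y(R5) = 0.0007353 S between n3,n1
  Y(R6) = 0.0003559 S between n0,n2
  Y(R7) = 0.4367 S between n3,n2
  Y(R8) = 0.001715 S between n1,n2
  Y(R9) = 0.1484 S between n3,n1
  Y(R10) = 0.0001653 S between n0,n1
  Y(R11) = 0.003215 S between n2,n1
  Y(R12) = 0.3861 S between n0,n1
  Y(R13) = 0.3205 S between n1,n3
  Y(R14) = 0.004202 S between n2,n3
  Y(R15) = 0.0005814 S between n1,n2
  Y(R16) = 0.1425 S between n1,n2
  Y(R17) = 0.02660 S between n1,n0
  Y(R18) = 0.0008065 S between n3,n1
  Im: injects 0.00456 A into n0 (from n1)
Assemble and solve the 3×3 MNA system:
  V(n1)=-0.01098  V(n2)=-0.01097  V(n3)=-0.01097

R_eq = 2.407 Ω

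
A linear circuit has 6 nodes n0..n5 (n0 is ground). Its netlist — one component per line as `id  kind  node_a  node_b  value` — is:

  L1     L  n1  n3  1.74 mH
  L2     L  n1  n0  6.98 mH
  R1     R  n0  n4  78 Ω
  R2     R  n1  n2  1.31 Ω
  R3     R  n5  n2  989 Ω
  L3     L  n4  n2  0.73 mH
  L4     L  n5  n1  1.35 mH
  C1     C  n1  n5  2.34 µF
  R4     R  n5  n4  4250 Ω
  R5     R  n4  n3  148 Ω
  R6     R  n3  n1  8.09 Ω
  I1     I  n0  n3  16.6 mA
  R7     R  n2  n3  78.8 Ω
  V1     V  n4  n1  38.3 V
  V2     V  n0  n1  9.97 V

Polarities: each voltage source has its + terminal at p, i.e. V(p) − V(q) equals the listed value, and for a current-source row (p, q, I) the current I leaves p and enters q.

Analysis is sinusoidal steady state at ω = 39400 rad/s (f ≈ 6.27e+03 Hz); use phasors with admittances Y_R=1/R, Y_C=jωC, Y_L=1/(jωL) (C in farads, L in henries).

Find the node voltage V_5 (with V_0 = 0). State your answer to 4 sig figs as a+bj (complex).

-9.991-0.1246j V

MNA unknowns: 5 node voltages V₁..V_5 plus 2 source currents (V1, V2)
L1: Y=0.000-0.01459j on G[1,3]
L2: Y=0.000-0.003636j on G[1,0]
R1: Y=0.01282+0.000j on G[0,4]
R2: Y=0.7634+0.000j on G[1,2]
R3: Y=0.001011+0.000j on G[5,2]
L3: Y=0.000-0.03477j on G[4,2]
L4: Y=0.000-0.01880j on G[5,1]
C1: Y=0.000+0.09220j on G[1,5]
R4: Y=0.0002353+0.000j on G[5,4]
R5: Y=0.006757+0.000j on G[4,3]
R6: Y=0.1236+0.000j on G[3,1]
I1: z[0]−=0.0166, z[3]+=0.0166
R7: Y=0.01269+0.000j on G[2,3]
V1: row V4−V1=38.3, i_V1 at 4,1
V2: row V0−V1=9.97, i_V2 at 0,1
solve → V1=-9.970+0.000j, V2=-9.862-1.708j, V3=-8.040+0.04525j, V4=28.33+0.000j, V5=-9.991-0.1246j
aux → i_V1=-0.6774+1.328j, i_V2=0.3466+0.03625j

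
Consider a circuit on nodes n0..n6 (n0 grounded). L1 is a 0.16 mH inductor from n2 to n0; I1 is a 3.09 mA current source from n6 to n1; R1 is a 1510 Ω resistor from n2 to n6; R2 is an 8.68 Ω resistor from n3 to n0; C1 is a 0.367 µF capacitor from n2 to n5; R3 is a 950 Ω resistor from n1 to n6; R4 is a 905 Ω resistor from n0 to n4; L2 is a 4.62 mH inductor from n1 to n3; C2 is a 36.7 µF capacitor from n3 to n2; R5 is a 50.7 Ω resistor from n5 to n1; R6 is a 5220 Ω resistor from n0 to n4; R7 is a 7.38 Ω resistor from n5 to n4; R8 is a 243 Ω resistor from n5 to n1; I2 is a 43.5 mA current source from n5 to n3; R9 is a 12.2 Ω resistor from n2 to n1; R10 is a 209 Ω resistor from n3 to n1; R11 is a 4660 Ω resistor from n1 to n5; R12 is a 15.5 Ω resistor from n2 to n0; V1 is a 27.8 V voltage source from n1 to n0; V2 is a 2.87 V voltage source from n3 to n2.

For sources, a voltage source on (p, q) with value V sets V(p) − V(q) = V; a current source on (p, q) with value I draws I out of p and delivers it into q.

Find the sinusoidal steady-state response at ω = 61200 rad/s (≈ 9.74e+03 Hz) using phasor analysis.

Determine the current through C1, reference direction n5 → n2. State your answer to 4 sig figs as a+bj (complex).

Element admittances at ω=61200 rad/s:
  Y(L1) = 0.000-0.1021j S between n2,n0
  I1: injects 0.00309 A into n1 (from n6)
  Y(R1) = 0.0006623+0.000j S between n2,n6
  Y(R2) = 0.1152+0.000j S between n3,n0
  Y(C1) = 0.000+0.02246j S between n2,n5
  Y(R3) = 0.001053+0.000j S between n1,n6
  Y(R4) = 0.001105+0.000j S between n0,n4
  Y(L2) = 0.000-0.003537j S between n1,n3
  Y(C2) = 0.000+2.246j S between n3,n2
  Y(R5) = 0.01972+0.000j S between n5,n1
  Y(R6) = 0.0001916+0.000j S between n0,n4
  Y(R7) = 0.1355+0.000j S between n5,n4
  Y(R8) = 0.004115+0.000j S between n5,n1
  I2: injects 0.0435 A into n3 (from n5)
  Y(R9) = 0.08197+0.000j S between n2,n1
  Y(R10) = 0.004785+0.000j S between n3,n1
  Y(R11) = 0.0002146+0.000j S between n1,n5
  Y(R12) = 0.06452+0.000j S between n2,n0
  V1: constraint V(n1)−V(n0) = 27.8
  V2: constraint V(n3)−V(n2) = 2.87
Assemble and solve the 8×8 MNA system:
  V(n1)=27.80+0.000j  V(n2)=7.509+3.313j  V(n3)=10.38+3.313j  V(n4)=15.33-6.996j  V(n5)=15.48-7.063j  V(n6)=18.16+1.279j
  i(V1)=-2.038+0.1805j  i(V2)=-1.081-6.905j

0.2330+0.1790j A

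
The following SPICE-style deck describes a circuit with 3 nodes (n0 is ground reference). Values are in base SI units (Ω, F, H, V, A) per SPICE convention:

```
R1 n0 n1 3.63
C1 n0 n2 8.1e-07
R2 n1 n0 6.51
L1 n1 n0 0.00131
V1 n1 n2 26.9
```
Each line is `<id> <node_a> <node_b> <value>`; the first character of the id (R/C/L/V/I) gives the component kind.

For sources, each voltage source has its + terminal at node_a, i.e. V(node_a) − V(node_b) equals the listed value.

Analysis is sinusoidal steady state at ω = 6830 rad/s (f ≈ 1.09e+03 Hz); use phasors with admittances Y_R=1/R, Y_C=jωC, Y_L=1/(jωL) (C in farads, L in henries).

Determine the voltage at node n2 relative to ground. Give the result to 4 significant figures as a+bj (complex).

Apply KCL at each of the 2 non-ground nodes and solve the resulting linear system.
Node n1: branches {R1, R2, L1, V1} → V_1 = -0.08091+0.3268j
Node n2: branches {C1, V1} → V_2 = -26.98+0.3268j
Source currents: i(V1)=-0.001808-0.1493j

-26.98+0.3268j V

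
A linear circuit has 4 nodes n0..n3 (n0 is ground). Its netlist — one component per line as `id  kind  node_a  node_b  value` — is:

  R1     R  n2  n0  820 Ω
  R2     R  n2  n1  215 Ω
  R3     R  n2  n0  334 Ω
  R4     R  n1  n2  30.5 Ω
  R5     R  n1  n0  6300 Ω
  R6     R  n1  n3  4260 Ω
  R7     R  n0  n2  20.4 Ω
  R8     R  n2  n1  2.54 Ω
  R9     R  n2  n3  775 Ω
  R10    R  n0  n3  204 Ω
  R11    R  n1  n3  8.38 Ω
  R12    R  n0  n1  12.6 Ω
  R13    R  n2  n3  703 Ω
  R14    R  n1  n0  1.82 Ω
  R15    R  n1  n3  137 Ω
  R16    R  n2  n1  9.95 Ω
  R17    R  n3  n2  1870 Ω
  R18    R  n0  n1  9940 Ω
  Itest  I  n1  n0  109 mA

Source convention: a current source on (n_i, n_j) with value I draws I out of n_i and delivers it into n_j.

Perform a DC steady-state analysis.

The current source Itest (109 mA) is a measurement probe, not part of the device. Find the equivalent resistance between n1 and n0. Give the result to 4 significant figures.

R_eq = 1.466 Ω

MNA unknowns: 3 node voltages V₁..V_3
R1: Y=0.001220 on G[2,0]
R2: Y=0.004651 on G[2,1]
R3: Y=0.002994 on G[2,0]
R4: Y=0.03279 on G[1,2]
R5: Y=0.0001587 on G[1,0]
R6: Y=0.0002347 on G[1,3]
R7: Y=0.04902 on G[0,2]
R8: Y=0.3937 on G[2,1]
R9: Y=0.001290 on G[2,3]
R10: Y=0.004902 on G[0,3]
R11: Y=0.1193 on G[1,3]
R12: Y=0.07937 on G[0,1]
R13: Y=0.001422 on G[2,3]
R14: Y=0.5495 on G[1,0]
R15: Y=0.007299 on G[1,3]
R16: Y=0.1005 on G[2,1]
R17: Y=0.0005348 on G[3,2]
R18: Y=0.0001006 on G[0,1]
Itest: z[1]−=0.109, z[0]+=0.109
solve → V1=-0.1598, V2=-0.1453, V3=-0.1536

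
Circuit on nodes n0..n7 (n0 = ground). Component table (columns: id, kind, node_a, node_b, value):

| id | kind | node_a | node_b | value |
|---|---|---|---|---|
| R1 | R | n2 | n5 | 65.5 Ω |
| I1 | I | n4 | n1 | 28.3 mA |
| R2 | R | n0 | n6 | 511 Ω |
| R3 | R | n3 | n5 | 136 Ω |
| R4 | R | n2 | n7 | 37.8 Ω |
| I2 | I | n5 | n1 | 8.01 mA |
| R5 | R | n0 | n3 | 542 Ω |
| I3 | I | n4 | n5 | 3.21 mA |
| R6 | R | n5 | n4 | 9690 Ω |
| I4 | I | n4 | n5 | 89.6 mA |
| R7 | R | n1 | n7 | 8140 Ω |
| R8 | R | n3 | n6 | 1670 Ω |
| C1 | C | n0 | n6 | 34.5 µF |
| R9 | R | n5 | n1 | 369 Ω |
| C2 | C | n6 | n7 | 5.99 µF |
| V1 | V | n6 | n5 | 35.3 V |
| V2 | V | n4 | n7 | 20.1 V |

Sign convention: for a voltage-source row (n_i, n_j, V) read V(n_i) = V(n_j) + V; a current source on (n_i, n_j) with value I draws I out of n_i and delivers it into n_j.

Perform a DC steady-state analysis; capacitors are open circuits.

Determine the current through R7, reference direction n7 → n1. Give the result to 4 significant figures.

MNA unknowns: 7 node voltages V₁..V_7 plus 2 source currents (V1, V2)
R1: Y=0.01527 on G[2,5]
I1: z[4]−=0.0283, z[1]+=0.0283
R2: Y=0.001957 on G[0,6]
R3: Y=0.007353 on G[3,5]
R4: Y=0.02646 on G[2,7]
I2: z[5]−=0.00801, z[1]+=0.00801
R5: Y=0.001845 on G[0,3]
I3: z[4]−=0.00321, z[5]+=0.00321
R6: Y=0.0001032 on G[5,4]
I4: z[4]−=0.0896, z[5]+=0.0896
R7: Y=0.0001229 on G[1,7]
R8: Y=0.0005988 on G[3,6]
C1: Y=0.000 on G[0,6]
R9: Y=0.002710 on G[5,1]
C2: Y=0.000 on G[6,7]
V1: row V6−V5=35.3, i_V1 at 6,5
V2: row V4−V7=20.1, i_V2 at 4,7
solve → V1=-8.865, V2=-28.94, V3=-15.01, V4=-13.33, V5=-21.15, V6=14.15, V7=-33.43
aux → i_V1=-0.04515, i_V2=-0.1219

-0.003018 A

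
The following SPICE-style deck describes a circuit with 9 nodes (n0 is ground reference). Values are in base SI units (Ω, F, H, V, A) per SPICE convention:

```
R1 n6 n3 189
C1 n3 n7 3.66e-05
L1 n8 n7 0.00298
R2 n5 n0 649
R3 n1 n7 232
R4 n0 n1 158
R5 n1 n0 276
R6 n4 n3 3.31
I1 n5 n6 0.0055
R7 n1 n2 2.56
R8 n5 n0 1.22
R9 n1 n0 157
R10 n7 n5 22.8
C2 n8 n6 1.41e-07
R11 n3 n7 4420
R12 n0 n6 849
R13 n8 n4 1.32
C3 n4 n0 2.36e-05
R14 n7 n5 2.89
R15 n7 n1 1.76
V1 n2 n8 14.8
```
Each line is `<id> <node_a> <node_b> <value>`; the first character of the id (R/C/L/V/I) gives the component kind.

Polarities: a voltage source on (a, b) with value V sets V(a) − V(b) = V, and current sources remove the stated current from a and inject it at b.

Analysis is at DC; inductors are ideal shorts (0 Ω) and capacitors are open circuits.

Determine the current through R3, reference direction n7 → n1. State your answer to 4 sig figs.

Element admittances at DC:
  Y(R1) = 0.005291 S between n6,n3
  Y(C1) = 0.000 S between n3,n7
  L1: short n8↔n7 (DC inductor)
  Y(R2) = 0.001541 S between n5,n0
  Y(R3) = 0.004310 S between n1,n7
  Y(R4) = 0.006329 S between n0,n1
  Y(R5) = 0.003623 S between n1,n0
  Y(R6) = 0.3021 S between n4,n3
  I1: injects 0.0055 A into n6 (from n5)
  Y(R7) = 0.3906 S between n1,n2
  Y(R8) = 0.8197 S between n5,n0
  Y(R9) = 0.006369 S between n1,n0
  Y(R10) = 0.04386 S between n7,n5
  Y(C2) = 0.000 S between n8,n6
  Y(R11) = 0.0002262 S between n3,n7
  Y(R12) = 0.001178 S between n0,n6
  Y(R13) = 0.7576 S between n8,n4
  Y(C3) = 0.000 S between n4,n0
  Y(R14) = 0.3460 S between n7,n5
  Y(R15) = 0.5682 S between n7,n1
  V1: constraint V(n2)−V(n8) = 14.8
Assemble and solve the 10×10 MNA system:
  V(n1)=5.575  V(n2)=14.47  V(n3)=-0.3106  V(n4)=-0.3264  V(n5)=-0.1117  V(n6)=0.5962  V(n7)=-0.3328  V(n8)=-0.3328
  i(L1)=-3.469  i(V1)=-3.473

-0.02547 A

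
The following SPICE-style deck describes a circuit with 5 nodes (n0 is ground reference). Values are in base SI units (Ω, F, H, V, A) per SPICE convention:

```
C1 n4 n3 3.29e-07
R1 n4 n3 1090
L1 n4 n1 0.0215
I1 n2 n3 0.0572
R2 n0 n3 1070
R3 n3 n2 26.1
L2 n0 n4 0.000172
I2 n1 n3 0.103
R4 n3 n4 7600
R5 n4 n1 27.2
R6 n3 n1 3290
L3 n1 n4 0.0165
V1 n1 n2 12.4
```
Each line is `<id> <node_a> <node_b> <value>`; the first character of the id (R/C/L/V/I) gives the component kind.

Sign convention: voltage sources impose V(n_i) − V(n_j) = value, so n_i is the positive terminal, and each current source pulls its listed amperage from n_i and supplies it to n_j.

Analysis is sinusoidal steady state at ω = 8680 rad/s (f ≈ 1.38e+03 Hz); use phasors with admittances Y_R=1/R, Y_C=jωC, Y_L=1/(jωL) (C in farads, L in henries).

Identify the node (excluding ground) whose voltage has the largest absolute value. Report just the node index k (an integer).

2

MNA unknowns: 4 node voltages V₁..V_4 plus 1 source current (V1)
C1: Y=0.000+0.002856j on G[4,3]
R1: Y=0.0009174+0.000j on G[4,3]
L1: Y=0.000-0.005358j on G[4,1]
I1: z[2]−=0.0572, z[3]+=0.0572
R2: Y=0.0009346+0.000j on G[0,3]
R3: Y=0.03831+0.000j on G[3,2]
L2: Y=0.000-0.6698j on G[0,4]
I2: z[1]−=0.103, z[3]+=0.103
R4: Y=0.0001316+0.000j on G[3,4]
R5: Y=0.03676+0.000j on G[4,1]
R6: Y=0.0003040+0.000j on G[3,1]
L3: Y=0.000-0.006982j on G[1,4]
V1: row V1−V2=12.4, i_V1 at 1,2
solve → V1=0.2821+0.6205j, V2=-12.12+0.6205j, V3=-7.410+1.112j, V4=0.001551+0.01034j
aux → i_V1=-0.1232-0.01882j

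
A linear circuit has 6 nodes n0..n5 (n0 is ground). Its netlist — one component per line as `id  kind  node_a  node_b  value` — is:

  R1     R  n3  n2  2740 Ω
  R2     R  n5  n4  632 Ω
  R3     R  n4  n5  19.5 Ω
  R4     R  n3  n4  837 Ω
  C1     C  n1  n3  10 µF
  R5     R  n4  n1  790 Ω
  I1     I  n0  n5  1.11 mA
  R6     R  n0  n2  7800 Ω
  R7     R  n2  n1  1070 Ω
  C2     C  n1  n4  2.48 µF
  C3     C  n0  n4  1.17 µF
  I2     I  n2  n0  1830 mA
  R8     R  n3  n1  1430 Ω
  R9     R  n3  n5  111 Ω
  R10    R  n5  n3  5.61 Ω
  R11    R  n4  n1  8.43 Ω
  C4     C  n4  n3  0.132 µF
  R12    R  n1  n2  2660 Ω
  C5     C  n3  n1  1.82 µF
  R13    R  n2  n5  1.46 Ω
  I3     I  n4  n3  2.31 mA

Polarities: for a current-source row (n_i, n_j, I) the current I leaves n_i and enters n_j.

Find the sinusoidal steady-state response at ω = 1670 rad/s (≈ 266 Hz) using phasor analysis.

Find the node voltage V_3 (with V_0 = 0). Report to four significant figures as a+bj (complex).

-87.93+938.6j V

Apply KCL at each of the 5 non-ground nodes and solve the resulting linear system.
Node n1: branches {C1, R5, R7, C2, R8, R11, R12, C5} → V_1 = -64.01+926.3j
Node n2: branches {R1, R6, R7, I2, R12, R13} → V_2 = -92.10+936.0j
Node n3: branches {R1, R4, C1, R8, R9, R10, C4, C5, I3} → V_3 = -87.93+938.6j
Node n4: branches {R2, R3, R4, R5, C2, C3, R11, C4, I3} → V_4 = -61.41+930.0j
Node n5: branches {R2, R3, I1, R9, R10, R13} → V_5 = -89.50+936.2j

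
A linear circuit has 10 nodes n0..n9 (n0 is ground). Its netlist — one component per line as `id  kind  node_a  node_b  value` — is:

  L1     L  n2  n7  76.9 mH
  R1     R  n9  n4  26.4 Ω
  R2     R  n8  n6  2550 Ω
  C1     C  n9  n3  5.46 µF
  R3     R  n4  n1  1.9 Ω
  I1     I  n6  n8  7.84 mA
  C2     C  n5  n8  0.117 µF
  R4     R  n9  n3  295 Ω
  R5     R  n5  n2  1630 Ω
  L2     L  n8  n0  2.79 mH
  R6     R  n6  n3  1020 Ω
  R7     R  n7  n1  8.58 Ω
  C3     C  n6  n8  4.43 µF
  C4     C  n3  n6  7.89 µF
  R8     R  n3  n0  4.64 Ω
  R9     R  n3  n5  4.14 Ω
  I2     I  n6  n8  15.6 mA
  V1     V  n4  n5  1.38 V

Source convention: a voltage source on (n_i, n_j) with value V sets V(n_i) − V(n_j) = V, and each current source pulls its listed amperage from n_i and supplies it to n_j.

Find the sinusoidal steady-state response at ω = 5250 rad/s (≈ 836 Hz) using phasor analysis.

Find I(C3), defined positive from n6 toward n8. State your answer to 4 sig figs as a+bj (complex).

MNA unknowns: 9 node voltages V₁..V_9 plus 1 source current (V1)
L1: Y=0.000-0.002477j on G[2,7]
R1: Y=0.03788+0.000j on G[9,4]
R2: Y=0.0003922+0.000j on G[8,6]
C1: Y=0.000+0.02867j on G[9,3]
R3: Y=0.5263+0.000j on G[4,1]
I1: z[6]−=0.00784, z[8]+=0.00784
C2: Y=0.000+0.0006142j on G[5,8]
R4: Y=0.003390+0.000j on G[9,3]
R5: Y=0.0006135+0.000j on G[5,2]
L2: Y=0.000-0.06827j on G[8,0]
R6: Y=0.0009804+0.000j on G[6,3]
R7: Y=0.1166+0.000j on G[7,1]
C3: Y=0.000+0.02326j on G[6,8]
C4: Y=0.000+0.04142j on G[3,6]
R8: Y=0.2155+0.000j on G[3,0]
R9: Y=0.2415+0.000j on G[3,5]
I2: z[6]−=0.0156, z[8]+=0.0156
V1: row V4−V5=1.38, i_V1 at 4,5
solve → V1=1.205-0.07231j, V2=1.120-0.3909j, V3=-0.08936+0.009322j, V4=1.207-0.07268j, V5=-0.1732-0.07268j, V6=-0.05477+0.4698j, V7=1.198-0.07063j, V8=0.02943+0.2821j, V9=0.6779-0.5989j
aux → i_V1=-0.02083-0.01974j

-0.004366-0.001958j A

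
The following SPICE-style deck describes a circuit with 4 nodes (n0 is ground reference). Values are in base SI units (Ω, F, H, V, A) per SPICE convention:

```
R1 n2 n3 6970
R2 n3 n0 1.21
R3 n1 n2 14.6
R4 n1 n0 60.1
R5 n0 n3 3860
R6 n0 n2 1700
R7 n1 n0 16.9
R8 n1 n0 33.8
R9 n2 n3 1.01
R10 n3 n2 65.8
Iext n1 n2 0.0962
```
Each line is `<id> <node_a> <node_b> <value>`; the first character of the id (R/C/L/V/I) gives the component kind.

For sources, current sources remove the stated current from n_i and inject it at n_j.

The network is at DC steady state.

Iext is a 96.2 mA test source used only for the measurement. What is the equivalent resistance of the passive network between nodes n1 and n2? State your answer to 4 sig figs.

Element admittances at DC:
  Y(R1) = 0.0001435 S between n2,n3
  Y(R2) = 0.8264 S between n3,n0
  Y(R3) = 0.06849 S between n1,n2
  Y(R4) = 0.01664 S between n1,n0
  Y(R5) = 0.0002591 S between n0,n3
  Y(R6) = 0.0005882 S between n0,n2
  Y(R7) = 0.05917 S between n1,n0
  Y(R8) = 0.02959 S between n1,n0
  Y(R9) = 0.9901 S between n2,n3
  Y(R10) = 0.01520 S between n3,n2
  Iext: injects 0.0962 A into n2 (from n1)
Assemble and solve the 3×3 MNA system:
  V(n1)=-0.5069  V(n2)=0.1176  V(n3)=0.06454

R_eq = 6.492 Ω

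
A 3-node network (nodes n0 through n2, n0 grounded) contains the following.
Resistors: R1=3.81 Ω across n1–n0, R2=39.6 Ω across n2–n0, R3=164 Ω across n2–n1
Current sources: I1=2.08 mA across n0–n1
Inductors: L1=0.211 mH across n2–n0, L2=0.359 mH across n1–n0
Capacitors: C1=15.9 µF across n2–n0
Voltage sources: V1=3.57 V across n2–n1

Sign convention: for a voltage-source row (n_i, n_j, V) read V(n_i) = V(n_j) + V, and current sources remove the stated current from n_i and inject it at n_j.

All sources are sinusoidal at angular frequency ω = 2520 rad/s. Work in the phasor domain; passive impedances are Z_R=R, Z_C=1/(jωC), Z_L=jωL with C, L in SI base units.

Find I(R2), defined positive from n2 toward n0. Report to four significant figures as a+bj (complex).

MNA unknowns: 2 node voltages V₁..V_2 plus 1 source current (V1)
R1: Y=0.2625+0.000j on G[1,0]
R2: Y=0.02525+0.000j on G[2,0]
R3: Y=0.006098+0.000j on G[2,1]
I1: z[0]−=0.00208, z[1]+=0.00208
L1: Y=0.000-1.881j on G[2,0]
C1: Y=0.000+0.04007j on G[2,0]
L2: Y=0.000-1.105j on G[1,0]
V1: row V2−V1=3.57, i_V1 at 2,1
solve → V1=-2.212+0.1862j, V2=1.358+0.1862j
aux → i_V1=-0.3987+2.494j

0.03428+0.004701j A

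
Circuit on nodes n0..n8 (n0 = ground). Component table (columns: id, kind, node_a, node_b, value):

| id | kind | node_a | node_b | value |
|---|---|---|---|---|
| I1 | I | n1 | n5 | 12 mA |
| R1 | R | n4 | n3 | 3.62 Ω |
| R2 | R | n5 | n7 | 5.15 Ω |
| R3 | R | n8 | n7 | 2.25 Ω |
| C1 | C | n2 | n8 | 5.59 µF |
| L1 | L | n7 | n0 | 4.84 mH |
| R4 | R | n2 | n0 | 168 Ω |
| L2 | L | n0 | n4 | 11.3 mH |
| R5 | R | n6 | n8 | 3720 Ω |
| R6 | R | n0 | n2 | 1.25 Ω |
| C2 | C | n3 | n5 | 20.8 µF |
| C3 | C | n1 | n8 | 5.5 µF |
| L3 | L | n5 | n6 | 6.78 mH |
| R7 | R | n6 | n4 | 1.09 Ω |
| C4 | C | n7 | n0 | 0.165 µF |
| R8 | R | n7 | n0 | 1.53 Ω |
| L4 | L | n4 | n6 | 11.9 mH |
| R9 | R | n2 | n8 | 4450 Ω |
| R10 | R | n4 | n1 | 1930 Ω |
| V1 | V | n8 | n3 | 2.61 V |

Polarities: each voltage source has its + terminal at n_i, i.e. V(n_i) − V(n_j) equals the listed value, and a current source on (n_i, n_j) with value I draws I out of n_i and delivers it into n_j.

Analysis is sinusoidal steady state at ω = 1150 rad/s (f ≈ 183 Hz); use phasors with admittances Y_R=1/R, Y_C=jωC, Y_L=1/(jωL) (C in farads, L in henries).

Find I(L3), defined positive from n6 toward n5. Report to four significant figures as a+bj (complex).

-0.1459+0.07202j A

MNA unknowns: 8 node voltages V₁..V_8 plus 1 source current (V1)
I1: z[1]−=0.012, z[5]+=0.012
R1: Y=0.2762+0.000j on G[4,3]
R2: Y=0.1942+0.000j on G[5,7]
R3: Y=0.4444+0.000j on G[8,7]
C1: Y=0.000+0.006429j on G[2,8]
L1: Y=0.000-0.1797j on G[7,0]
R4: Y=0.005952+0.000j on G[2,0]
L2: Y=0.000-0.07695j on G[0,4]
R5: Y=0.0002688+0.000j on G[6,8]
R6: Y=0.8000+0.000j on G[0,2]
C2: Y=0.000+0.02392j on G[3,5]
C3: Y=0.000+0.006325j on G[1,8]
L3: Y=0.000-0.1283j on G[5,6]
R7: Y=0.9174+0.000j on G[6,4]
C4: Y=0.000+0.0001898j on G[7,0]
R8: Y=0.6536+0.000j on G[7,0]
L4: Y=0.000-0.07307j on G[4,6]
R9: Y=0.0002247+0.000j on G[2,8]
R10: Y=0.0005181+0.000j on G[4,1]
V1: row V8−V3=2.61, i_V1 at 8,3
solve → V1=0.3711+1.620j, V2=0.003442+0.004530j, V3=-2.024-0.4066j, V4=-1.213-0.9997j, V5=-0.4870+0.07246j, V6=-1.049-1.065j, V7=0.1434-0.1090j, V8=0.5857-0.4066j
aux → i_V1=-0.2126+0.1271j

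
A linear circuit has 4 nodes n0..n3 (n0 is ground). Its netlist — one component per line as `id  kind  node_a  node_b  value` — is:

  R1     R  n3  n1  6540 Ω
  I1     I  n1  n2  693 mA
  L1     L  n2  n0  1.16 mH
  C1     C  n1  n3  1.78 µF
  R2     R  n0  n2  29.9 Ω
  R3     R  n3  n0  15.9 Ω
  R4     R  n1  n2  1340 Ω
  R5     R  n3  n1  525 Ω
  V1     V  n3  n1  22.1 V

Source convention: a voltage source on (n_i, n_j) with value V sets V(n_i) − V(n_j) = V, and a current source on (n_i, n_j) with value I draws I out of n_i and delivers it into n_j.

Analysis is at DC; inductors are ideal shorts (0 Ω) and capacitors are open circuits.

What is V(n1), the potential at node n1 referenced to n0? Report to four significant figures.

-32.73 V

Apply KCL at each of the 3 non-ground nodes and solve the resulting linear system.
Node n1: branches {R1, I1, C1, R4, R5, V1} → V_1 = -32.73
Node n2: branches {I1, L1, R2, R4} → V_2 = 0.000
Node n3: branches {R1, C1, R3, R5, V1} → V_3 = -10.63
Source currents: i(L1)=0.6686, i(V1)=0.6231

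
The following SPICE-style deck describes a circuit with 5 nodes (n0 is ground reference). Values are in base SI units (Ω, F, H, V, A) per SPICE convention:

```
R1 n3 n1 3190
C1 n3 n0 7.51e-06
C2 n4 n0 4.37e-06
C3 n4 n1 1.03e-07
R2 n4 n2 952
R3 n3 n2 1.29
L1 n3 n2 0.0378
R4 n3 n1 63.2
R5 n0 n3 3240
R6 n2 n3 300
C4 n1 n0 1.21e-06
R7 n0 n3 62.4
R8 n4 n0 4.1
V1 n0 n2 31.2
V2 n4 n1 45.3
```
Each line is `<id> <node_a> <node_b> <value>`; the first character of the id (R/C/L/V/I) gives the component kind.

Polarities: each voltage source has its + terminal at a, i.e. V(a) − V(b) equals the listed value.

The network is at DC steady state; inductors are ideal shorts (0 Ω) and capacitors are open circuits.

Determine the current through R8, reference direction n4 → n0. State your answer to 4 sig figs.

0.1819 A

Apply KCL at each of the 4 non-ground nodes and solve the resulting linear system.
Node n1: branches {R1, C3, R4, C4, V2} → V_1 = -44.55
Node n2: branches {R2, R3, L1, R6, V1} → V_2 = -31.20
Node n3: branches {R1, C1, R3, L1, R4, R5, R6, R7} → V_3 = -31.20
Node n4: branches {C2, C3, R2, R8, V2} → V_4 = 0.7459
Source currents: i(L1)=0.2941, i(V1)=-0.3277, i(V2)=-0.2155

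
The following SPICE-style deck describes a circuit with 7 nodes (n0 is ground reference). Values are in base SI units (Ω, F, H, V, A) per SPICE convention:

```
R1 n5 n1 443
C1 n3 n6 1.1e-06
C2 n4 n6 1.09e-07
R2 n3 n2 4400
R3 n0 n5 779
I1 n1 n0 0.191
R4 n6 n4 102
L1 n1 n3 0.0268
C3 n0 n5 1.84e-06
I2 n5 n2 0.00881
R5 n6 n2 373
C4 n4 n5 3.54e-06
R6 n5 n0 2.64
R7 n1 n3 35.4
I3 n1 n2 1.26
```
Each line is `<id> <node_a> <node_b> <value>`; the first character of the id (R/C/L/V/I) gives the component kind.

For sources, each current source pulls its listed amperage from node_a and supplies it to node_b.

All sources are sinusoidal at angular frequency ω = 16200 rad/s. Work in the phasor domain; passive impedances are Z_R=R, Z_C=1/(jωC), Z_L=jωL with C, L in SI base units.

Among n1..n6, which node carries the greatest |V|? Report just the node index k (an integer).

2

Element admittances at ω=16200 rad/s:
  Y(R1) = 0.002257+0.000j S between n5,n1
  Y(C1) = 0.000+0.01782j S between n3,n6
  Y(C2) = 0.000+0.001766j S between n4,n6
  Y(R2) = 0.0002273+0.000j S between n3,n2
  Y(R3) = 0.001284+0.000j S between n0,n5
  I1: injects 0.191 A into n0 (from n1)
  Y(R4) = 0.009804+0.000j S between n6,n4
  Y(L1) = 0.000-0.002303j S between n1,n3
  Y(C3) = 0.000+0.02981j S between n0,n5
  I2: injects 0.00881 A into n2 (from n5)
  Y(R5) = 0.002681+0.000j S between n6,n2
  Y(C4) = 0.000+0.05735j S between n4,n5
  Y(R6) = 0.3788+0.000j S between n5,n0
  Y(R7) = 0.02825+0.000j S between n1,n3
  I3: injects 1.26 A into n2 (from n1)
Assemble and solve the 6×6 MNA system:
  V(n1)=-61.86+50.55j  V(n2)=426.9-4.371j  V(n3)=-16.03+58.32j  V(n4)=-2.488+0.8009j  V(n5)=-0.4995+0.03917j  V(n6)=-8.832-9.685j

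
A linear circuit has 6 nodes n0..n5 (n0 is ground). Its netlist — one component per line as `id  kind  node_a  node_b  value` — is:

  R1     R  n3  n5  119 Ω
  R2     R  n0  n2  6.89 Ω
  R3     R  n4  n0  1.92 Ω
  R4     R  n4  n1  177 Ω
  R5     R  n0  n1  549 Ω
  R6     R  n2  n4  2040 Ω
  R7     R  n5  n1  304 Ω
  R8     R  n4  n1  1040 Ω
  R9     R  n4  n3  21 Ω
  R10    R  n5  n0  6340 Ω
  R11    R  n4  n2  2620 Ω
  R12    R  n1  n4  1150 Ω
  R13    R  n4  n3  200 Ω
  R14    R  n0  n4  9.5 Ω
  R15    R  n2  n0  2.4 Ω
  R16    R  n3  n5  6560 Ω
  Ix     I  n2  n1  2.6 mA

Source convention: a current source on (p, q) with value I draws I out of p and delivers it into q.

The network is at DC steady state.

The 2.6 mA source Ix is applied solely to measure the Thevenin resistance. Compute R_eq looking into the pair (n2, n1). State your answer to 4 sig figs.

Apply KCL at each of the 5 non-ground nodes and solve the resulting linear system.
Node n1: branches {R4, R5, R7, R8, R12, Ix} → V_1 = 0.2272
Node n2: branches {R2, R6, R11, R15, Ix} → V_2 = -0.004615
Node n3: branches {R1, R9, R13, R16} → V_3 = 0.01298
Node n4: branches {R3, R4, R6, R8, R9, R11, R12, R13, R14} → V_4 = 0.003462
Node n5: branches {R1, R7, R10, R16} → V_5 = 0.07153

R_eq = 89.17 Ω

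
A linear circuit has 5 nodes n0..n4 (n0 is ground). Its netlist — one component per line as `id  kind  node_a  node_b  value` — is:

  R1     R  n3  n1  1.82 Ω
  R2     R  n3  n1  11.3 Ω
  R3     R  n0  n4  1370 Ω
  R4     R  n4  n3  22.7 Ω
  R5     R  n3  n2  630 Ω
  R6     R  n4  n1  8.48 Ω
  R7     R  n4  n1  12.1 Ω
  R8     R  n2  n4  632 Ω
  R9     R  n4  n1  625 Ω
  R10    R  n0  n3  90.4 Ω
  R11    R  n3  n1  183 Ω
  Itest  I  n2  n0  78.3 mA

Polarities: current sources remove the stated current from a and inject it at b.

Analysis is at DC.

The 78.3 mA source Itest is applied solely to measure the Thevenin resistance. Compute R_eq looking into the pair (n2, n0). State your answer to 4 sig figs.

R_eq = 401.3 Ω

MNA unknowns: 4 node voltages V₁..V_4
R1: Y=0.5495 on G[3,1]
R2: Y=0.08850 on G[3,1]
R3: Y=0.0007299 on G[0,4]
R4: Y=0.04405 on G[4,3]
R5: Y=0.001587 on G[3,2]
R6: Y=0.1179 on G[4,1]
R7: Y=0.08264 on G[4,1]
R8: Y=0.001582 on G[2,4]
R9: Y=0.001600 on G[4,1]
R10: Y=0.01106 on G[0,3]
R11: Y=0.005464 on G[3,1]
Itest: z[2]−=0.0783, z[0]+=0.0783
solve → V1=-6.671, V2=-31.42, V3=-6.630, V4=-6.801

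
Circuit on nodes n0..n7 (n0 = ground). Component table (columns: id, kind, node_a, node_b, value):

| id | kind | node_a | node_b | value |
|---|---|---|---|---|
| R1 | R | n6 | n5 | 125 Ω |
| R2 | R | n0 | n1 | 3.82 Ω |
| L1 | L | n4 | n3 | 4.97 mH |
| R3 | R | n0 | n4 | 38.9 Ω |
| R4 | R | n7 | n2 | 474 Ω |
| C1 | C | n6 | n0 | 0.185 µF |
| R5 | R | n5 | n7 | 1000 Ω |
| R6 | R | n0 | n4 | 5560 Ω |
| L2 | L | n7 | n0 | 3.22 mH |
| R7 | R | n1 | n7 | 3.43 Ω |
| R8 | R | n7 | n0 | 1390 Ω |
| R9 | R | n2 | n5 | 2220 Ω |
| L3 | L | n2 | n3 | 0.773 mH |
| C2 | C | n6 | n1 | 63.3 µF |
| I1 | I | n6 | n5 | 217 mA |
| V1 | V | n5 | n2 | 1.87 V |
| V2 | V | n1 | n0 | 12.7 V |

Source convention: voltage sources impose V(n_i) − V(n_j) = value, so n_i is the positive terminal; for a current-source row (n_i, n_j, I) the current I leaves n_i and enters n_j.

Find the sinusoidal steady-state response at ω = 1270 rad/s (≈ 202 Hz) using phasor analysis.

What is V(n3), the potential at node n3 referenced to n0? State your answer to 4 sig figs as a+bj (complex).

8.696+2.088j V

Element admittances at ω=1270 rad/s:
  Y(R1) = 0.008000+0.000j S between n6,n5
  Y(R2) = 0.2618+0.000j S between n0,n1
  Y(L1) = 0.000-0.1584j S between n4,n3
  Y(R3) = 0.02571+0.000j S between n0,n4
  Y(R4) = 0.002110+0.000j S between n7,n2
  Y(C1) = 0.000+0.0002349j S between n6,n0
  Y(R5) = 0.001000+0.000j S between n5,n7
  Y(R6) = 0.0001799+0.000j S between n0,n4
  Y(L2) = 0.000-0.2445j S between n7,n0
  Y(R7) = 0.2915+0.000j S between n1,n7
  Y(R8) = 0.0007194+0.000j S between n7,n0
  Y(R9) = 0.0004505+0.000j S between n2,n5
  Y(L3) = 0.000-1.019j S between n2,n3
  Y(C2) = 0.000+0.08039j S between n6,n1
  I1: injects 0.217 A into n5 (from n6)
  V1: constraint V(n5)−V(n2) = 1.87
  V2: constraint V(n1)−V(n0) = 12.7
Assemble and solve the 9×9 MNA system:
  V(n1)=12.70+0.000j  V(n2)=8.679+2.312j  V(n3)=8.696+2.088j  V(n4)=8.802+0.6499j  V(n5)=10.55+2.312j  V(n6)=12.61+2.895j  V(n7)=7.484+6.220j
  i(V1)=0.2295+0.008577j  i(V2)=-5.078+1.806j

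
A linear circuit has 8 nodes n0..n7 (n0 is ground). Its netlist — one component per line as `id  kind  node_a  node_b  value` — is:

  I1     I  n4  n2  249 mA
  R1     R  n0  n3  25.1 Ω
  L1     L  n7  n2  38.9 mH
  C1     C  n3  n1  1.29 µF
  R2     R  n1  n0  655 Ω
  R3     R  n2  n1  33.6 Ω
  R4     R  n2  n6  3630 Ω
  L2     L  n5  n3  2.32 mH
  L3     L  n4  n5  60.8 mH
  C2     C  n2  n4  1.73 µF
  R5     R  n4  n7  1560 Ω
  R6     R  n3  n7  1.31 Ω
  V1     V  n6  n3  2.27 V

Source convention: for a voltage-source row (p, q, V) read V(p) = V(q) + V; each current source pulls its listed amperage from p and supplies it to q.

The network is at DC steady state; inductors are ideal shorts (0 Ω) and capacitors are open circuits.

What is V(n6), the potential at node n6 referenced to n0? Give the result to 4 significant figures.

Element admittances at DC:
  I1: injects 0.249 A into n2 (from n4)
  Y(R1) = 0.03984 S between n0,n3
  L1: short n7↔n2 (DC inductor)
  Y(C1) = 0.000 S between n3,n1
  Y(R2) = 0.001527 S between n1,n0
  Y(R3) = 0.02976 S between n2,n1
  Y(R4) = 0.0002755 S between n2,n6
  L2: short n5↔n3 (DC inductor)
  L3: short n4↔n5 (DC inductor)
  Y(C2) = 0.000 S between n2,n4
  Y(R5) = 0.0006410 S between n4,n7
  Y(R6) = 0.7634 S between n3,n7
  V1: constraint V(n6)−V(n3) = 2.27
Assemble and solve the 11×11 MNA system:
  V(n1)=0.2992  V(n2)=0.3146  V(n3)=-0.01147  V(n4)=-0.01147  V(n5)=-0.01147  V(n6)=2.259  V(n7)=0.3146
  i(L1)=-0.2491  i(L2)=-0.2488  i(L3)=-0.2488  i(V1)=-0.0005355

2.259 V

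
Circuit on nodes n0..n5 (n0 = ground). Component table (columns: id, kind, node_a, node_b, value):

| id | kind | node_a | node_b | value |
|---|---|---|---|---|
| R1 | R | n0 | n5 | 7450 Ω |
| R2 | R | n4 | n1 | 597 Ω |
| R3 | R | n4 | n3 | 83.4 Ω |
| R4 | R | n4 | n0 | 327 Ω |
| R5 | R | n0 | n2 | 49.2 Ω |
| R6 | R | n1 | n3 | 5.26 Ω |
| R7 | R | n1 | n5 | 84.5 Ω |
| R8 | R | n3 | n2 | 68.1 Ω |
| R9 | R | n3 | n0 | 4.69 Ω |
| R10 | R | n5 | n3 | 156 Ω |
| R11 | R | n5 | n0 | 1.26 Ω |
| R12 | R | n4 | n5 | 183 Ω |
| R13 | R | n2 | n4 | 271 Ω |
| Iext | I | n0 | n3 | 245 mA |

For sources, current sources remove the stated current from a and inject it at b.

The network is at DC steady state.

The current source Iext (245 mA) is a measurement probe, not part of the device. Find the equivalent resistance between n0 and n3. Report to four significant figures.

Element admittances at DC:
  Y(R1) = 0.0001342 S between n0,n5
  Y(R2) = 0.001675 S between n4,n1
  Y(R3) = 0.01199 S between n4,n3
  Y(R4) = 0.003058 S between n4,n0
  Y(R5) = 0.02033 S between n0,n2
  Y(R6) = 0.1901 S between n1,n3
  Y(R7) = 0.01183 S between n1,n5
  Y(R8) = 0.01468 S between n3,n2
  Y(R9) = 0.2132 S between n3,n0
  Y(R10) = 0.006410 S between n5,n3
  Y(R11) = 0.7937 S between n5,n0
  Y(R12) = 0.005464 S between n4,n5
  Y(R13) = 0.003690 S between n2,n4
  Iext: injects 0.245 A into n3 (from n0)
Assemble and solve the 5×5 MNA system:
  V(n1)=0.9436  V(n2)=0.4376  V(n3)=1.004  V(n4)=0.5940  V(n5)=0.02550

R_eq = 4.097 Ω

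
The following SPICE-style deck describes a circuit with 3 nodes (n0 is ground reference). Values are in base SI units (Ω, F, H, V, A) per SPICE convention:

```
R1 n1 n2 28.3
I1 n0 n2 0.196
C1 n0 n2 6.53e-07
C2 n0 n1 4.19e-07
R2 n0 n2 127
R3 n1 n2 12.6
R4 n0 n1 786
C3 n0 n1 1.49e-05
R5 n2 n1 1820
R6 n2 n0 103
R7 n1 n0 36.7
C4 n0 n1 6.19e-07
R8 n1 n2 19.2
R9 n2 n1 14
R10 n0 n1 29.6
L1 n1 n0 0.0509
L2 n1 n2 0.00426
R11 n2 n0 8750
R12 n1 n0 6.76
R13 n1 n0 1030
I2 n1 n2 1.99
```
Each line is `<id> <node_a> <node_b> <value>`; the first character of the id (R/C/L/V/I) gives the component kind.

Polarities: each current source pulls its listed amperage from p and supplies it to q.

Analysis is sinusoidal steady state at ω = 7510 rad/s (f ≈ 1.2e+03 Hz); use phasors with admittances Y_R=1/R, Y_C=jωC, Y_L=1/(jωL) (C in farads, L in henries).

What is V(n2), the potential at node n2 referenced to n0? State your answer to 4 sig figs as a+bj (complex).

Element admittances at ω=7510 rad/s:
  Y(R1) = 0.03534+0.000j S between n1,n2
  I1: injects 0.196 A into n2 (from n0)
  Y(C1) = 0.000+0.004904j S between n0,n2
  Y(C2) = 0.000+0.003147j S between n0,n1
  Y(R2) = 0.007874+0.000j S between n0,n2
  Y(R3) = 0.07937+0.000j S between n1,n2
  Y(R4) = 0.001272+0.000j S between n0,n1
  Y(C3) = 0.000+0.1119j S between n0,n1
  Y(R5) = 0.0005495+0.000j S between n2,n1
  Y(R6) = 0.009709+0.000j S between n2,n0
  Y(R7) = 0.02725+0.000j S between n1,n0
  Y(C4) = 0.000+0.004649j S between n0,n1
  Y(R8) = 0.05208+0.000j S between n1,n2
  Y(R9) = 0.07143+0.000j S between n2,n1
  Y(R10) = 0.03378+0.000j S between n0,n1
  Y(L1) = 0.000-0.002616j S between n1,n0
  Y(L2) = 0.000-0.03126j S between n1,n2
  Y(R11) = 0.0001143+0.000j S between n2,n0
  Y(R12) = 0.1479+0.000j S between n1,n0
  Y(R13) = 0.0009709+0.000j S between n1,n0
  I2: injects 1.99 A into n2 (from n1)
Assemble and solve the 2×2 MNA system:
  V(n1)=0.07122-0.2867j  V(n2)=8.494+0.5972j

8.494+0.5972j V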